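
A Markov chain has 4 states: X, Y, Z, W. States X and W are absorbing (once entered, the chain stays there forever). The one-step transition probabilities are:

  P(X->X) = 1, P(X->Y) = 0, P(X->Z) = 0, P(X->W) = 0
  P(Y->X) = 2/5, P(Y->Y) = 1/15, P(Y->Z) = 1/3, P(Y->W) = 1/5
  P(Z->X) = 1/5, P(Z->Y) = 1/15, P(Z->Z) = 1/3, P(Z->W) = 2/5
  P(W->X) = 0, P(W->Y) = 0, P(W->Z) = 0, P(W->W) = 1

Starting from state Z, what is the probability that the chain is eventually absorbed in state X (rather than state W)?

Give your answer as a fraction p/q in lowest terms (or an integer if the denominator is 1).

Answer: 16/45

Derivation:
Let a_i = P(absorbed in X | start in state i).
Boundary conditions: a_X = 1, a_W = 0.
For each transient state i, a_i = sum_j P(i->j) * a_j:
  a_Y = 2/5*a_X + 1/15*a_Y + 1/3*a_Z + 1/5*a_W
  a_Z = 1/5*a_X + 1/15*a_Y + 1/3*a_Z + 2/5*a_W

Substituting a_X = 1 and a_W = 0, rearrange to (I - Q) a = r where r[i] = P(i -> X):
  [14/15, -1/3] . (a_Y, a_Z) = 2/5
  [-1/15, 2/3] . (a_Y, a_Z) = 1/5

Solving yields:
  a_Y = 5/9
  a_Z = 16/45

Starting state is Z, so the absorption probability is a_Z = 16/45.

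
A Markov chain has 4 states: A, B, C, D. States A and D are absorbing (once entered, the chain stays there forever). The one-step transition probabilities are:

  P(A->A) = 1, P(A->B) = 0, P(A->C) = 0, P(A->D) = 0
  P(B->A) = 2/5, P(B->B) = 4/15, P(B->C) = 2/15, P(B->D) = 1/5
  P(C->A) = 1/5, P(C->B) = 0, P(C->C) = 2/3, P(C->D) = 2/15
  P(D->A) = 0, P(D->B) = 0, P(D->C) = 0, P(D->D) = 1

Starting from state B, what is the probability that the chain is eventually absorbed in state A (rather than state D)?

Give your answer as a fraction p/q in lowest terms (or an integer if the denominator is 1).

Answer: 36/55

Derivation:
Let a_i = P(absorbed in A | start in state i).
Boundary conditions: a_A = 1, a_D = 0.
For each transient state i, a_i = sum_j P(i->j) * a_j:
  a_B = 2/5*a_A + 4/15*a_B + 2/15*a_C + 1/5*a_D
  a_C = 1/5*a_A + 0*a_B + 2/3*a_C + 2/15*a_D

Substituting a_A = 1 and a_D = 0, rearrange to (I - Q) a = r where r[i] = P(i -> A):
  [11/15, -2/15] . (a_B, a_C) = 2/5
  [0, 1/3] . (a_B, a_C) = 1/5

Solving yields:
  a_B = 36/55
  a_C = 3/5

Starting state is B, so the absorption probability is a_B = 36/55.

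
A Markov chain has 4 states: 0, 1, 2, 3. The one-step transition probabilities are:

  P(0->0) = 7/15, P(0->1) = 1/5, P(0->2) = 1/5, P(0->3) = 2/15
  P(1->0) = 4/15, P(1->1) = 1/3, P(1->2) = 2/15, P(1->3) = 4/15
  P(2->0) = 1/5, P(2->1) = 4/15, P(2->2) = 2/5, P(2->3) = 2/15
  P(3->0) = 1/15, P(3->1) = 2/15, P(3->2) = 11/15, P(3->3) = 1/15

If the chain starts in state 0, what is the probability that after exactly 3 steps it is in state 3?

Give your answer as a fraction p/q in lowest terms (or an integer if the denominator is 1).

Computing P^3 by repeated multiplication:
P^1 =
  0: [7/15, 1/5, 1/5, 2/15]
  1: [4/15, 1/3, 2/15, 4/15]
  2: [1/5, 4/15, 2/5, 2/15]
  3: [1/15, 2/15, 11/15, 1/15]
P^2 =
  0: [8/25, 52/225, 67/225, 34/225]
  1: [58/225, 53/225, 26/75, 4/25]
  2: [19/75, 19/75, 1/3, 4/25]
  3: [49/225, 59/225, 28/75, 11/75]
P^3 =
  0: [947/3375, 812/3375, 1096/3375, 104/675]
  1: [296/1125, 823/3375, 1144/3375, 104/675]
  2: [296/1125, 92/375, 377/1125, 176/1125]
  3: [32/125, 844/3375, 1132/3375, 107/675]

(P^3)[0 -> 3] = 104/675

Answer: 104/675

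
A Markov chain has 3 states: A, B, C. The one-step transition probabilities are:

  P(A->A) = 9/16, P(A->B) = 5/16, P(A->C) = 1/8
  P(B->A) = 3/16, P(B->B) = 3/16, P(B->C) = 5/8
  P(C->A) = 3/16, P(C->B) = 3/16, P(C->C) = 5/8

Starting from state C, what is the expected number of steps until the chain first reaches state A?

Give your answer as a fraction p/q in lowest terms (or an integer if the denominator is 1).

Let h_i = expected steps to first reach A from state i.
Boundary: h_A = 0.
First-step equations for the other states:
  h_B = 1 + 3/16*h_A + 3/16*h_B + 5/8*h_C
  h_C = 1 + 3/16*h_A + 3/16*h_B + 5/8*h_C

Substituting h_A = 0 and rearranging gives the linear system (I - Q) h = 1:
  [13/16, -5/8] . (h_B, h_C) = 1
  [-3/16, 3/8] . (h_B, h_C) = 1

Solving yields:
  h_B = 16/3
  h_C = 16/3

Starting state is C, so the expected hitting time is h_C = 16/3.

Answer: 16/3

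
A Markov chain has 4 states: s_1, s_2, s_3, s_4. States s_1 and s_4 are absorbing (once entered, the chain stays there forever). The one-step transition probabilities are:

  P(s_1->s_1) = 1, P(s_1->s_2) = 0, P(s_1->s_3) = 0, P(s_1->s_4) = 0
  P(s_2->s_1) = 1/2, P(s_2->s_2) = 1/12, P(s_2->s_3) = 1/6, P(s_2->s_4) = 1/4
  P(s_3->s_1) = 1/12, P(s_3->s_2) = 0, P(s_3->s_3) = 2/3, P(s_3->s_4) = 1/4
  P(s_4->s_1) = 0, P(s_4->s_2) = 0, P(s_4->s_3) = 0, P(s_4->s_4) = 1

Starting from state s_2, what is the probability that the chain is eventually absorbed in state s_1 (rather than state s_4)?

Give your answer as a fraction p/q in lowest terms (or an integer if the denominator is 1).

Answer: 13/22

Derivation:
Let a_i = P(absorbed in s_1 | start in state i).
Boundary conditions: a_s_1 = 1, a_s_4 = 0.
For each transient state i, a_i = sum_j P(i->j) * a_j:
  a_s_2 = 1/2*a_s_1 + 1/12*a_s_2 + 1/6*a_s_3 + 1/4*a_s_4
  a_s_3 = 1/12*a_s_1 + 0*a_s_2 + 2/3*a_s_3 + 1/4*a_s_4

Substituting a_s_1 = 1 and a_s_4 = 0, rearrange to (I - Q) a = r where r[i] = P(i -> s_1):
  [11/12, -1/6] . (a_s_2, a_s_3) = 1/2
  [0, 1/3] . (a_s_2, a_s_3) = 1/12

Solving yields:
  a_s_2 = 13/22
  a_s_3 = 1/4

Starting state is s_2, so the absorption probability is a_s_2 = 13/22.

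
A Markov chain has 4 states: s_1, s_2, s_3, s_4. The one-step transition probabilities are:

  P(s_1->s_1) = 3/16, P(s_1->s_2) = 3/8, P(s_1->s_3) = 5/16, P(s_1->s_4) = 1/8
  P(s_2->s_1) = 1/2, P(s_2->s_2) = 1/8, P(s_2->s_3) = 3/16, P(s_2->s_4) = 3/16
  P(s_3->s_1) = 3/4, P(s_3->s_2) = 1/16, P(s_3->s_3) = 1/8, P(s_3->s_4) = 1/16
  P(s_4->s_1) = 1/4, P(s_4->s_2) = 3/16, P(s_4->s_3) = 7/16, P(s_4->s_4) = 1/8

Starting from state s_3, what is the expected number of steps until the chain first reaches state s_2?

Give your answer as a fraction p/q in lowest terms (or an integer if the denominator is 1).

Answer: 6128/1317

Derivation:
Let h_i = expected steps to first reach s_2 from state i.
Boundary: h_s_2 = 0.
First-step equations for the other states:
  h_s_1 = 1 + 3/16*h_s_1 + 3/8*h_s_2 + 5/16*h_s_3 + 1/8*h_s_4
  h_s_3 = 1 + 3/4*h_s_1 + 1/16*h_s_2 + 1/8*h_s_3 + 1/16*h_s_4
  h_s_4 = 1 + 1/4*h_s_1 + 3/16*h_s_2 + 7/16*h_s_3 + 1/8*h_s_4

Substituting h_s_2 = 0 and rearranging gives the linear system (I - Q) h = 1:
  [13/16, -5/16, -1/8] . (h_s_1, h_s_3, h_s_4) = 1
  [-3/4, 7/8, -1/16] . (h_s_1, h_s_3, h_s_4) = 1
  [-1/4, -7/16, 7/8] . (h_s_1, h_s_3, h_s_4) = 1

Solving yields:
  h_s_1 = 1632/439
  h_s_3 = 6128/1317
  h_s_4 = 5968/1317

Starting state is s_3, so the expected hitting time is h_s_3 = 6128/1317.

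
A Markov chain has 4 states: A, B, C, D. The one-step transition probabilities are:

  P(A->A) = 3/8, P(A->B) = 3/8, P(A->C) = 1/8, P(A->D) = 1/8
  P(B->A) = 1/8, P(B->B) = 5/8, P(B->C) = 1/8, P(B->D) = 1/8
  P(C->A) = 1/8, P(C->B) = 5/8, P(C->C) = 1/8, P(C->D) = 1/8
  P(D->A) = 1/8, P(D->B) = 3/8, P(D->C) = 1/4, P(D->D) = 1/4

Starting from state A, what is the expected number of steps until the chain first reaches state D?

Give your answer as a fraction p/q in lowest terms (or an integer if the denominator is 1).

Let h_i = expected steps to first reach D from state i.
Boundary: h_D = 0.
First-step equations for the other states:
  h_A = 1 + 3/8*h_A + 3/8*h_B + 1/8*h_C + 1/8*h_D
  h_B = 1 + 1/8*h_A + 5/8*h_B + 1/8*h_C + 1/8*h_D
  h_C = 1 + 1/8*h_A + 5/8*h_B + 1/8*h_C + 1/8*h_D

Substituting h_D = 0 and rearranging gives the linear system (I - Q) h = 1:
  [5/8, -3/8, -1/8] . (h_A, h_B, h_C) = 1
  [-1/8, 3/8, -1/8] . (h_A, h_B, h_C) = 1
  [-1/8, -5/8, 7/8] . (h_A, h_B, h_C) = 1

Solving yields:
  h_A = 8
  h_B = 8
  h_C = 8

Starting state is A, so the expected hitting time is h_A = 8.

Answer: 8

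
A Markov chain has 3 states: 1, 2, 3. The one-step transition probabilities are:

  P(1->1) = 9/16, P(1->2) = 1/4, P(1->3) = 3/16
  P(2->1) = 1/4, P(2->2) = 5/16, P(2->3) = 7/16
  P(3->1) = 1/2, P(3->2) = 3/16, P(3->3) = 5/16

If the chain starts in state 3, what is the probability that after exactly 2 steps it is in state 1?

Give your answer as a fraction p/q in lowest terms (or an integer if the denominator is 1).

Answer: 31/64

Derivation:
Computing P^2 by repeated multiplication:
P^1 =
  1: [9/16, 1/4, 3/16]
  2: [1/4, 5/16, 7/16]
  3: [1/2, 3/16, 5/16]
P^2 =
  1: [121/256, 65/256, 35/128]
  2: [7/16, 31/128, 41/128]
  3: [31/64, 31/128, 35/128]

(P^2)[3 -> 1] = 31/64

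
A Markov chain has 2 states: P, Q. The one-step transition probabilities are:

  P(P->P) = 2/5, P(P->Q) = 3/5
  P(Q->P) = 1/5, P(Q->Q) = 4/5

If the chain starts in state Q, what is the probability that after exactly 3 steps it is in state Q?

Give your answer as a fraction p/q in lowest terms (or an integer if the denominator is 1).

Computing P^3 by repeated multiplication:
P^1 =
  P: [2/5, 3/5]
  Q: [1/5, 4/5]
P^2 =
  P: [7/25, 18/25]
  Q: [6/25, 19/25]
P^3 =
  P: [32/125, 93/125]
  Q: [31/125, 94/125]

(P^3)[Q -> Q] = 94/125

Answer: 94/125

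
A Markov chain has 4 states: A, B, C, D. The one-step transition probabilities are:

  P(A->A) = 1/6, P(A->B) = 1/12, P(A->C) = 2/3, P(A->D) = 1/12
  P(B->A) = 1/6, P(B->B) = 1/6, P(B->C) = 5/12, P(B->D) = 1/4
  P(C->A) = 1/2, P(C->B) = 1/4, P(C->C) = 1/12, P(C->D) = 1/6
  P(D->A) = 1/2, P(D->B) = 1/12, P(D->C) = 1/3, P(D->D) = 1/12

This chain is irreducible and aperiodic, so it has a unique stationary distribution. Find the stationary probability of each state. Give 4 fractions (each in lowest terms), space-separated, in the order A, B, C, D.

Answer: 443/1320 26/165 11/30 37/264

Derivation:
The stationary distribution satisfies pi = pi * P, i.e.:
  pi_A = 1/6*pi_A + 1/6*pi_B + 1/2*pi_C + 1/2*pi_D
  pi_B = 1/12*pi_A + 1/6*pi_B + 1/4*pi_C + 1/12*pi_D
  pi_C = 2/3*pi_A + 5/12*pi_B + 1/12*pi_C + 1/3*pi_D
  pi_D = 1/12*pi_A + 1/4*pi_B + 1/6*pi_C + 1/12*pi_D
with normalization: pi_A + pi_B + pi_C + pi_D = 1.

Using the first 3 balance equations plus normalization, the linear system A*pi = b is:
  [-5/6, 1/6, 1/2, 1/2] . pi = 0
  [1/12, -5/6, 1/4, 1/12] . pi = 0
  [2/3, 5/12, -11/12, 1/3] . pi = 0
  [1, 1, 1, 1] . pi = 1

Solving yields:
  pi_A = 443/1320
  pi_B = 26/165
  pi_C = 11/30
  pi_D = 37/264

Verification (pi * P):
  443/1320*1/6 + 26/165*1/6 + 11/30*1/2 + 37/264*1/2 = 443/1320 = pi_A  (ok)
  443/1320*1/12 + 26/165*1/6 + 11/30*1/4 + 37/264*1/12 = 26/165 = pi_B  (ok)
  443/1320*2/3 + 26/165*5/12 + 11/30*1/12 + 37/264*1/3 = 11/30 = pi_C  (ok)
  443/1320*1/12 + 26/165*1/4 + 11/30*1/6 + 37/264*1/12 = 37/264 = pi_D  (ok)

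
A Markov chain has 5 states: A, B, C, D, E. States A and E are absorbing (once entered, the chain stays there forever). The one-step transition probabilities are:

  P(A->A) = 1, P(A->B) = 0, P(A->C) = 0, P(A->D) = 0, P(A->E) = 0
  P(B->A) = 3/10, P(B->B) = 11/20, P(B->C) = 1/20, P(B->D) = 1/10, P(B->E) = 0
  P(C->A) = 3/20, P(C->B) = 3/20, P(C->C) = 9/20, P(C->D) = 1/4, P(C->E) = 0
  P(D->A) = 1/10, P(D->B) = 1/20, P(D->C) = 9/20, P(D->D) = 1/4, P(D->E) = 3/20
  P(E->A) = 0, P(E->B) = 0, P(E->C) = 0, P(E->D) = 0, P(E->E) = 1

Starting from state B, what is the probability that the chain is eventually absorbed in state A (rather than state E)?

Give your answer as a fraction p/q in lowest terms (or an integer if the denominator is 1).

Answer: 97/106

Derivation:
Let a_i = P(absorbed in A | start in state i).
Boundary conditions: a_A = 1, a_E = 0.
For each transient state i, a_i = sum_j P(i->j) * a_j:
  a_B = 3/10*a_A + 11/20*a_B + 1/20*a_C + 1/10*a_D + 0*a_E
  a_C = 3/20*a_A + 3/20*a_B + 9/20*a_C + 1/4*a_D + 0*a_E
  a_D = 1/10*a_A + 1/20*a_B + 9/20*a_C + 1/4*a_D + 3/20*a_E

Substituting a_A = 1 and a_E = 0, rearrange to (I - Q) a = r where r[i] = P(i -> A):
  [9/20, -1/20, -1/10] . (a_B, a_C, a_D) = 3/10
  [-3/20, 11/20, -1/4] . (a_B, a_C, a_D) = 3/20
  [-1/20, -9/20, 3/4] . (a_B, a_C, a_D) = 1/10

Solving yields:
  a_B = 97/106
  a_C = 89/106
  a_D = 37/53

Starting state is B, so the absorption probability is a_B = 97/106.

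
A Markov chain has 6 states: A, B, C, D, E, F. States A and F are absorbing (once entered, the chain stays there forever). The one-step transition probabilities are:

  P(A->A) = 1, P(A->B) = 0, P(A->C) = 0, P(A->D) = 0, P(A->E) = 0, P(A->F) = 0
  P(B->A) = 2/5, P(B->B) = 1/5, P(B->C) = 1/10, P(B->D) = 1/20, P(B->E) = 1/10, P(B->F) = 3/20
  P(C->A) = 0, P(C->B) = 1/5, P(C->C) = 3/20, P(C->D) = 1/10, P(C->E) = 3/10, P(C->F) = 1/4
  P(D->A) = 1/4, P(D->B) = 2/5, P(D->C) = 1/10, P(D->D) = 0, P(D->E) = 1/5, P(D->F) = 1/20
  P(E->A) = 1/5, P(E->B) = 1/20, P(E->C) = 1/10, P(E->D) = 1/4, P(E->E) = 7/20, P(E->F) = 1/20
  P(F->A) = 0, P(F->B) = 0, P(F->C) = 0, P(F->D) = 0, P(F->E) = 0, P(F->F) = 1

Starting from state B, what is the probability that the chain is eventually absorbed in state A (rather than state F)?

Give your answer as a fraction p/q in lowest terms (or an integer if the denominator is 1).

Answer: 36223/51936

Derivation:
Let a_i = P(absorbed in A | start in state i).
Boundary conditions: a_A = 1, a_F = 0.
For each transient state i, a_i = sum_j P(i->j) * a_j:
  a_B = 2/5*a_A + 1/5*a_B + 1/10*a_C + 1/20*a_D + 1/10*a_E + 3/20*a_F
  a_C = 0*a_A + 1/5*a_B + 3/20*a_C + 1/10*a_D + 3/10*a_E + 1/4*a_F
  a_D = 1/4*a_A + 2/5*a_B + 1/10*a_C + 0*a_D + 1/5*a_E + 1/20*a_F
  a_E = 1/5*a_A + 1/20*a_B + 1/10*a_C + 1/4*a_D + 7/20*a_E + 1/20*a_F

Substituting a_A = 1 and a_F = 0, rearrange to (I - Q) a = r where r[i] = P(i -> A):
  [4/5, -1/10, -1/20, -1/10] . (a_B, a_C, a_D, a_E) = 2/5
  [-1/5, 17/20, -1/10, -3/10] . (a_B, a_C, a_D, a_E) = 0
  [-2/5, -1/10, 1, -1/5] . (a_B, a_C, a_D, a_E) = 1/4
  [-1/20, -1/10, -1/4, 13/20] . (a_B, a_C, a_D, a_E) = 1/5

Solving yields:
  a_B = 36223/51936
  a_C = 4345/8656
  a_D = 18761/25968
  a_E = 12403/17312

Starting state is B, so the absorption probability is a_B = 36223/51936.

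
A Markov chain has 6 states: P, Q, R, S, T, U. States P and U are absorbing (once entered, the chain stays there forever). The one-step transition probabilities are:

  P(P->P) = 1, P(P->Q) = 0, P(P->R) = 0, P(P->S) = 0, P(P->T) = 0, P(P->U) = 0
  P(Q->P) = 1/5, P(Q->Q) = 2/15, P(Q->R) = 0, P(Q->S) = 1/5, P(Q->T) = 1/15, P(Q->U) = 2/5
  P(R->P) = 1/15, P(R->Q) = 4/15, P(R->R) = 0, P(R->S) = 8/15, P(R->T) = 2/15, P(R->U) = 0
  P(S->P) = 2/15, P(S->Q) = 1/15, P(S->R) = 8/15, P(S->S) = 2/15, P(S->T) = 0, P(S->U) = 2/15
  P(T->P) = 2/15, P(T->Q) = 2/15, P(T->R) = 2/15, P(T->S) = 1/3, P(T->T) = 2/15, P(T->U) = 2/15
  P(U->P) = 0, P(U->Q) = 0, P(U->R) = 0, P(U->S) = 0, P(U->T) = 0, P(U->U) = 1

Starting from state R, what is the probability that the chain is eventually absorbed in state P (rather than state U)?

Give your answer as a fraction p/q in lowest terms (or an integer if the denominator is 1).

Let a_i = P(absorbed in P | start in state i).
Boundary conditions: a_P = 1, a_U = 0.
For each transient state i, a_i = sum_j P(i->j) * a_j:
  a_Q = 1/5*a_P + 2/15*a_Q + 0*a_R + 1/5*a_S + 1/15*a_T + 2/5*a_U
  a_R = 1/15*a_P + 4/15*a_Q + 0*a_R + 8/15*a_S + 2/15*a_T + 0*a_U
  a_S = 2/15*a_P + 1/15*a_Q + 8/15*a_R + 2/15*a_S + 0*a_T + 2/15*a_U
  a_T = 2/15*a_P + 2/15*a_Q + 2/15*a_R + 1/3*a_S + 2/15*a_T + 2/15*a_U

Substituting a_P = 1 and a_U = 0, rearrange to (I - Q) a = r where r[i] = P(i -> P):
  [13/15, 0, -1/5, -1/15] . (a_Q, a_R, a_S, a_T) = 1/5
  [-4/15, 1, -8/15, -2/15] . (a_Q, a_R, a_S, a_T) = 1/15
  [-1/15, -8/15, 13/15, 0] . (a_Q, a_R, a_S, a_T) = 2/15
  [-2/15, -2/15, -1/3, 13/15] . (a_Q, a_R, a_S, a_T) = 2/15

Solving yields:
  a_Q = 2259/5963
  a_R = 2915/5963
  a_S = 2885/5963
  a_T = 2823/5963

Starting state is R, so the absorption probability is a_R = 2915/5963.

Answer: 2915/5963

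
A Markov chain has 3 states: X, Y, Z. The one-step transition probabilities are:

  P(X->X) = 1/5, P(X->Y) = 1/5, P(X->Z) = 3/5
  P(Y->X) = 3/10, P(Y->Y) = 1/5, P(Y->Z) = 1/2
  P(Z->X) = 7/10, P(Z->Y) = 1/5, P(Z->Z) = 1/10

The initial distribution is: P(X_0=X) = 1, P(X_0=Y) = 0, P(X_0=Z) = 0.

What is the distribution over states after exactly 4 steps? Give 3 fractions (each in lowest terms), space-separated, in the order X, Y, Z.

Answer: 11/25 1/5 9/25

Derivation:
Propagating the distribution step by step (d_{t+1} = d_t * P):
d_0 = (X=1, Y=0, Z=0)
  d_1[X] = 1*1/5 + 0*3/10 + 0*7/10 = 1/5
  d_1[Y] = 1*1/5 + 0*1/5 + 0*1/5 = 1/5
  d_1[Z] = 1*3/5 + 0*1/2 + 0*1/10 = 3/5
d_1 = (X=1/5, Y=1/5, Z=3/5)
  d_2[X] = 1/5*1/5 + 1/5*3/10 + 3/5*7/10 = 13/25
  d_2[Y] = 1/5*1/5 + 1/5*1/5 + 3/5*1/5 = 1/5
  d_2[Z] = 1/5*3/5 + 1/5*1/2 + 3/5*1/10 = 7/25
d_2 = (X=13/25, Y=1/5, Z=7/25)
  d_3[X] = 13/25*1/5 + 1/5*3/10 + 7/25*7/10 = 9/25
  d_3[Y] = 13/25*1/5 + 1/5*1/5 + 7/25*1/5 = 1/5
  d_3[Z] = 13/25*3/5 + 1/5*1/2 + 7/25*1/10 = 11/25
d_3 = (X=9/25, Y=1/5, Z=11/25)
  d_4[X] = 9/25*1/5 + 1/5*3/10 + 11/25*7/10 = 11/25
  d_4[Y] = 9/25*1/5 + 1/5*1/5 + 11/25*1/5 = 1/5
  d_4[Z] = 9/25*3/5 + 1/5*1/2 + 11/25*1/10 = 9/25
d_4 = (X=11/25, Y=1/5, Z=9/25)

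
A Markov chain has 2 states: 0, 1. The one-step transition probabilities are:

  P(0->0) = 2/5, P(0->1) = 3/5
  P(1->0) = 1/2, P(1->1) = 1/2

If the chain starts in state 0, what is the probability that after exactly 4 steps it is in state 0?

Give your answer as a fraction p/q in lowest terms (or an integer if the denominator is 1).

Computing P^4 by repeated multiplication:
P^1 =
  0: [2/5, 3/5]
  1: [1/2, 1/2]
P^2 =
  0: [23/50, 27/50]
  1: [9/20, 11/20]
P^3 =
  0: [227/500, 273/500]
  1: [91/200, 109/200]
P^4 =
  0: [2273/5000, 2727/5000]
  1: [909/2000, 1091/2000]

(P^4)[0 -> 0] = 2273/5000

Answer: 2273/5000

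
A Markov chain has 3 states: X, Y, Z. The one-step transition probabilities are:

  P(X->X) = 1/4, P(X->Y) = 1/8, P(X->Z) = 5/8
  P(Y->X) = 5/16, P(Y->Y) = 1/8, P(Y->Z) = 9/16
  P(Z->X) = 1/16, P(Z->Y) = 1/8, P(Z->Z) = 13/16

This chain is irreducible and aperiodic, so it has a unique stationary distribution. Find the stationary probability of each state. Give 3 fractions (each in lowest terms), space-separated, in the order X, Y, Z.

The stationary distribution satisfies pi = pi * P, i.e.:
  pi_X = 1/4*pi_X + 5/16*pi_Y + 1/16*pi_Z
  pi_Y = 1/8*pi_X + 1/8*pi_Y + 1/8*pi_Z
  pi_Z = 5/8*pi_X + 9/16*pi_Y + 13/16*pi_Z
with normalization: pi_X + pi_Y + pi_Z = 1.

Using the first 2 balance equations plus normalization, the linear system A*pi = b is:
  [-3/4, 5/16, 1/16] . pi = 0
  [1/8, -7/8, 1/8] . pi = 0
  [1, 1, 1] . pi = 1

Solving yields:
  pi_X = 3/26
  pi_Y = 1/8
  pi_Z = 79/104

Verification (pi * P):
  3/26*1/4 + 1/8*5/16 + 79/104*1/16 = 3/26 = pi_X  (ok)
  3/26*1/8 + 1/8*1/8 + 79/104*1/8 = 1/8 = pi_Y  (ok)
  3/26*5/8 + 1/8*9/16 + 79/104*13/16 = 79/104 = pi_Z  (ok)

Answer: 3/26 1/8 79/104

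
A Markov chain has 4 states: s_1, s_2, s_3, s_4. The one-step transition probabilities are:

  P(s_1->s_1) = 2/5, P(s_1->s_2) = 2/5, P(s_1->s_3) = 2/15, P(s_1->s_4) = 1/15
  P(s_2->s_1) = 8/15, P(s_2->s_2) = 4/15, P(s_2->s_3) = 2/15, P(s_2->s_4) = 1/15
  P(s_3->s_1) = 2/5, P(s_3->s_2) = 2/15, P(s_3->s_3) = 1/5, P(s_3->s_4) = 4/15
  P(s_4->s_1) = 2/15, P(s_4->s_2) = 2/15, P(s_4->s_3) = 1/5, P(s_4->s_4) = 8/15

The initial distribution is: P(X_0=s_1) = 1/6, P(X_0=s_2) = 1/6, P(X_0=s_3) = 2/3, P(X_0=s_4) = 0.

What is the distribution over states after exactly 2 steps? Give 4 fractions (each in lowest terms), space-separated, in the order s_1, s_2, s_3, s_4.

Propagating the distribution step by step (d_{t+1} = d_t * P):
d_0 = (s_1=1/6, s_2=1/6, s_3=2/3, s_4=0)
  d_1[s_1] = 1/6*2/5 + 1/6*8/15 + 2/3*2/5 + 0*2/15 = 19/45
  d_1[s_2] = 1/6*2/5 + 1/6*4/15 + 2/3*2/15 + 0*2/15 = 1/5
  d_1[s_3] = 1/6*2/15 + 1/6*2/15 + 2/3*1/5 + 0*1/5 = 8/45
  d_1[s_4] = 1/6*1/15 + 1/6*1/15 + 2/3*4/15 + 0*8/15 = 1/5
d_1 = (s_1=19/45, s_2=1/5, s_3=8/45, s_4=1/5)
  d_2[s_1] = 19/45*2/5 + 1/5*8/15 + 8/45*2/5 + 1/5*2/15 = 28/75
  d_2[s_2] = 19/45*2/5 + 1/5*4/15 + 8/45*2/15 + 1/5*2/15 = 184/675
  d_2[s_3] = 19/45*2/15 + 1/5*2/15 + 8/45*1/5 + 1/5*1/5 = 107/675
  d_2[s_4] = 19/45*1/15 + 1/5*1/15 + 8/45*4/15 + 1/5*8/15 = 44/225
d_2 = (s_1=28/75, s_2=184/675, s_3=107/675, s_4=44/225)

Answer: 28/75 184/675 107/675 44/225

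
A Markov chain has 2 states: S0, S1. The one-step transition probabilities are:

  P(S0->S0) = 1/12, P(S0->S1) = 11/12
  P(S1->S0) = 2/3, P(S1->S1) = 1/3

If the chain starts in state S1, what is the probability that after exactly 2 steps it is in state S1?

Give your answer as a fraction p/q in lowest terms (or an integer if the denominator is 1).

Computing P^2 by repeated multiplication:
P^1 =
  S0: [1/12, 11/12]
  S1: [2/3, 1/3]
P^2 =
  S0: [89/144, 55/144]
  S1: [5/18, 13/18]

(P^2)[S1 -> S1] = 13/18

Answer: 13/18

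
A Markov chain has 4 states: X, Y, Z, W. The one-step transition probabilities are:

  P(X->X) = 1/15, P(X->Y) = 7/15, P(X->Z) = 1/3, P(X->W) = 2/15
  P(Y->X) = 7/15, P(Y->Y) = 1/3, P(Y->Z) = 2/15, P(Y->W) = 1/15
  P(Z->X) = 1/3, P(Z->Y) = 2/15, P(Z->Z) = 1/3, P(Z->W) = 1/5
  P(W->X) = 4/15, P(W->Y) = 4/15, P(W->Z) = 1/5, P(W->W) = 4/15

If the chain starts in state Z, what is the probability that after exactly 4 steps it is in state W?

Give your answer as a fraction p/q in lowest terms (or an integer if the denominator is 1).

Answer: 509/3375

Derivation:
Computing P^4 by repeated multiplication:
P^1 =
  X: [1/15, 7/15, 1/3, 2/15]
  Y: [7/15, 1/3, 2/15, 1/15]
  Z: [1/3, 2/15, 1/3, 1/5]
  W: [4/15, 4/15, 1/5, 4/15]
P^2 =
  X: [83/225, 4/15, 2/9, 32/225]
  Y: [56/225, 82/225, 58/225, 29/225]
  Z: [56/225, 67/225, 7/25, 13/75]
  W: [7/25, 14/45, 11/45, 37/225]
P^3 =
  X: [881/3375, 1109/3375, 881/3375, 56/375]
  Y: [1036/3375, 1034/3375, 821/3375, 484/3375]
  Z: [332/1125, 1009/3375, 94/375, 524/3375]
  W: [976/3375, 1049/3375, 841/3375, 509/3375]
P^4 =
  X: [3013/10125, 3098/10125, 836/3375, 502/3375]
  Y: [2863/10125, 128/405, 2561/10125, 1501/10125]
  Z: [959/3375, 3161/10125, 512/2025, 509/3375]
  W: [2912/10125, 39/125, 2542/10125, 56/375]

(P^4)[Z -> W] = 509/3375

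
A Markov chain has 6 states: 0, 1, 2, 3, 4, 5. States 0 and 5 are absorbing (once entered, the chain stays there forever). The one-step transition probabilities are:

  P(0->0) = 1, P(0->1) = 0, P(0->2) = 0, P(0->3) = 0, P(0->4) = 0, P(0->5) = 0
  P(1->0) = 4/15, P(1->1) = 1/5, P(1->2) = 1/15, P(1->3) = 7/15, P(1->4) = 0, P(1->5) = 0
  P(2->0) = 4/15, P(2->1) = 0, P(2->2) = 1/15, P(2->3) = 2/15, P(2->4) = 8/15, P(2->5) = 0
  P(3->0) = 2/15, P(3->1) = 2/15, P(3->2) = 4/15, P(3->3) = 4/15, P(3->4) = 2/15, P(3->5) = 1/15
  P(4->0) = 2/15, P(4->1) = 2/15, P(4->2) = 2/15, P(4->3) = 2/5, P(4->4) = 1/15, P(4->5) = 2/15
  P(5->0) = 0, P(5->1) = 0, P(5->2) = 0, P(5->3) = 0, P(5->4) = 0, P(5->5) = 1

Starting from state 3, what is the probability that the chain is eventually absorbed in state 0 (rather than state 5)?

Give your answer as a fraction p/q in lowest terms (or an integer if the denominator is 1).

Let a_i = P(absorbed in 0 | start in state i).
Boundary conditions: a_0 = 1, a_5 = 0.
For each transient state i, a_i = sum_j P(i->j) * a_j:
  a_1 = 4/15*a_0 + 1/5*a_1 + 1/15*a_2 + 7/15*a_3 + 0*a_4 + 0*a_5
  a_2 = 4/15*a_0 + 0*a_1 + 1/15*a_2 + 2/15*a_3 + 8/15*a_4 + 0*a_5
  a_3 = 2/15*a_0 + 2/15*a_1 + 4/15*a_2 + 4/15*a_3 + 2/15*a_4 + 1/15*a_5
  a_4 = 2/15*a_0 + 2/15*a_1 + 2/15*a_2 + 2/5*a_3 + 1/15*a_4 + 2/15*a_5

Substituting a_0 = 1 and a_5 = 0, rearrange to (I - Q) a = r where r[i] = P(i -> 0):
  [4/5, -1/15, -7/15, 0] . (a_1, a_2, a_3, a_4) = 4/15
  [0, 14/15, -2/15, -8/15] . (a_1, a_2, a_3, a_4) = 4/15
  [-2/15, -4/15, 11/15, -2/15] . (a_1, a_2, a_3, a_4) = 2/15
  [-2/15, -2/15, -2/5, 14/15] . (a_1, a_2, a_3, a_4) = 2/15

Solving yields:
  a_1 = 1493/1788
  a_2 = 353/447
  a_3 = 334/447
  a_4 = 1243/1788

Starting state is 3, so the absorption probability is a_3 = 334/447.

Answer: 334/447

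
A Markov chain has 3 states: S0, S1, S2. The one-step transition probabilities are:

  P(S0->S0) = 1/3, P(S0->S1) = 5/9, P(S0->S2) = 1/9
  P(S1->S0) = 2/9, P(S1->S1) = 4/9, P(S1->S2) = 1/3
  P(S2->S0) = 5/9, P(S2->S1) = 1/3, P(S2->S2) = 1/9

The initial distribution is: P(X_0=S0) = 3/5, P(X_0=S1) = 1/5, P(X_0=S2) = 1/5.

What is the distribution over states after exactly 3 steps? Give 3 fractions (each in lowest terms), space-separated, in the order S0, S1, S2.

Propagating the distribution step by step (d_{t+1} = d_t * P):
d_0 = (S0=3/5, S1=1/5, S2=1/5)
  d_1[S0] = 3/5*1/3 + 1/5*2/9 + 1/5*5/9 = 16/45
  d_1[S1] = 3/5*5/9 + 1/5*4/9 + 1/5*1/3 = 22/45
  d_1[S2] = 3/5*1/9 + 1/5*1/3 + 1/5*1/9 = 7/45
d_1 = (S0=16/45, S1=22/45, S2=7/45)
  d_2[S0] = 16/45*1/3 + 22/45*2/9 + 7/45*5/9 = 127/405
  d_2[S1] = 16/45*5/9 + 22/45*4/9 + 7/45*1/3 = 7/15
  d_2[S2] = 16/45*1/9 + 22/45*1/3 + 7/45*1/9 = 89/405
d_2 = (S0=127/405, S1=7/15, S2=89/405)
  d_3[S0] = 127/405*1/3 + 7/15*2/9 + 89/405*5/9 = 1204/3645
  d_3[S1] = 127/405*5/9 + 7/15*4/9 + 89/405*1/3 = 1658/3645
  d_3[S2] = 127/405*1/9 + 7/15*1/3 + 89/405*1/9 = 29/135
d_3 = (S0=1204/3645, S1=1658/3645, S2=29/135)

Answer: 1204/3645 1658/3645 29/135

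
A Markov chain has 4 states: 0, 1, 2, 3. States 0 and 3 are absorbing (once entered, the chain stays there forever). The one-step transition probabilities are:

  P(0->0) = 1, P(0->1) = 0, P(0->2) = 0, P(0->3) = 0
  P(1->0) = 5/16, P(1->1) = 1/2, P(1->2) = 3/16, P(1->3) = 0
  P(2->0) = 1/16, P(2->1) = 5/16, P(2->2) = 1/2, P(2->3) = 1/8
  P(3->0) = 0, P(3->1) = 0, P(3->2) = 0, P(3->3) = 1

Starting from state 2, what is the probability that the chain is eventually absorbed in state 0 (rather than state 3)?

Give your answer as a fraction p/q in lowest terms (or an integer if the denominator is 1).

Answer: 33/49

Derivation:
Let a_i = P(absorbed in 0 | start in state i).
Boundary conditions: a_0 = 1, a_3 = 0.
For each transient state i, a_i = sum_j P(i->j) * a_j:
  a_1 = 5/16*a_0 + 1/2*a_1 + 3/16*a_2 + 0*a_3
  a_2 = 1/16*a_0 + 5/16*a_1 + 1/2*a_2 + 1/8*a_3

Substituting a_0 = 1 and a_3 = 0, rearrange to (I - Q) a = r where r[i] = P(i -> 0):
  [1/2, -3/16] . (a_1, a_2) = 5/16
  [-5/16, 1/2] . (a_1, a_2) = 1/16

Solving yields:
  a_1 = 43/49
  a_2 = 33/49

Starting state is 2, so the absorption probability is a_2 = 33/49.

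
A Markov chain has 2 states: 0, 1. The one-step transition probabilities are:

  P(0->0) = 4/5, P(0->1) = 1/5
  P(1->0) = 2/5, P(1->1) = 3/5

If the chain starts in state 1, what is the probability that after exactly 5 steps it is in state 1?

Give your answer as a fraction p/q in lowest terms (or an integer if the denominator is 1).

Computing P^5 by repeated multiplication:
P^1 =
  0: [4/5, 1/5]
  1: [2/5, 3/5]
P^2 =
  0: [18/25, 7/25]
  1: [14/25, 11/25]
P^3 =
  0: [86/125, 39/125]
  1: [78/125, 47/125]
P^4 =
  0: [422/625, 203/625]
  1: [406/625, 219/625]
P^5 =
  0: [2094/3125, 1031/3125]
  1: [2062/3125, 1063/3125]

(P^5)[1 -> 1] = 1063/3125

Answer: 1063/3125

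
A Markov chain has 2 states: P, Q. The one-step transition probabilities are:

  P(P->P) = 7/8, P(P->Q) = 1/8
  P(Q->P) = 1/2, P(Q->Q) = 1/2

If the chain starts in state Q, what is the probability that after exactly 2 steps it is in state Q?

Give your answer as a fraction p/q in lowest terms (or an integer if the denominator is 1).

Computing P^2 by repeated multiplication:
P^1 =
  P: [7/8, 1/8]
  Q: [1/2, 1/2]
P^2 =
  P: [53/64, 11/64]
  Q: [11/16, 5/16]

(P^2)[Q -> Q] = 5/16

Answer: 5/16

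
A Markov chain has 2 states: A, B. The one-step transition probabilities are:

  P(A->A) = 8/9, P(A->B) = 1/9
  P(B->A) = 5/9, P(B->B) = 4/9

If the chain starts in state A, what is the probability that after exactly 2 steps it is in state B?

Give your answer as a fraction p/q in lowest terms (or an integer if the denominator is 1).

Computing P^2 by repeated multiplication:
P^1 =
  A: [8/9, 1/9]
  B: [5/9, 4/9]
P^2 =
  A: [23/27, 4/27]
  B: [20/27, 7/27]

(P^2)[A -> B] = 4/27

Answer: 4/27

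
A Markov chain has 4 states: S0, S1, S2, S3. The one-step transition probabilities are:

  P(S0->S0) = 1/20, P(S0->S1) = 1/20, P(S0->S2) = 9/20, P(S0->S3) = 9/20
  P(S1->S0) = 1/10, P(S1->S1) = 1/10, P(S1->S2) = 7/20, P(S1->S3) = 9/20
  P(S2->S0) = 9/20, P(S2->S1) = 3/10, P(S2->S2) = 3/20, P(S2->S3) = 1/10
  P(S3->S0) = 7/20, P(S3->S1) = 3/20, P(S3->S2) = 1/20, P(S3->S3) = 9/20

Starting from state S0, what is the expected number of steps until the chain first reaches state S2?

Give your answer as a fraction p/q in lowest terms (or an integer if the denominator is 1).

Answer: 50/13

Derivation:
Let h_i = expected steps to first reach S2 from state i.
Boundary: h_S2 = 0.
First-step equations for the other states:
  h_S0 = 1 + 1/20*h_S0 + 1/20*h_S1 + 9/20*h_S2 + 9/20*h_S3
  h_S1 = 1 + 1/10*h_S0 + 1/10*h_S1 + 7/20*h_S2 + 9/20*h_S3
  h_S3 = 1 + 7/20*h_S0 + 3/20*h_S1 + 1/20*h_S2 + 9/20*h_S3

Substituting h_S2 = 0 and rearranging gives the linear system (I - Q) h = 1:
  [19/20, -1/20, -9/20] . (h_S0, h_S1, h_S3) = 1
  [-1/10, 9/10, -9/20] . (h_S0, h_S1, h_S3) = 1
  [-7/20, -3/20, 11/20] . (h_S0, h_S1, h_S3) = 1

Solving yields:
  h_S0 = 50/13
  h_S1 = 1050/247
  h_S3 = 1340/247

Starting state is S0, so the expected hitting time is h_S0 = 50/13.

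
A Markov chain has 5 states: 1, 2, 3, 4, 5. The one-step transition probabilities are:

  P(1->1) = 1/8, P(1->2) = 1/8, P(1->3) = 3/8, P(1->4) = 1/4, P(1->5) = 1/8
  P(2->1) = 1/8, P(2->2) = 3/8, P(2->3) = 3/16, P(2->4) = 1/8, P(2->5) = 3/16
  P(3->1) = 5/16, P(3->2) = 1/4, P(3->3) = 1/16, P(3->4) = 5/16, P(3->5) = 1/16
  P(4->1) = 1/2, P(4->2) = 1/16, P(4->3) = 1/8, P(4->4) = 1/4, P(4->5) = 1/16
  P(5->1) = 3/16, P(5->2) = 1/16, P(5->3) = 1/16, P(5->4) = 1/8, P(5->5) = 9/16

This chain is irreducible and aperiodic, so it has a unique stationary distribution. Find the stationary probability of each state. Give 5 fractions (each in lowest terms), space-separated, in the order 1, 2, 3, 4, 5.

Answer: 3025/12047 1944/12047 2104/12047 372/1721 2370/12047

Derivation:
The stationary distribution satisfies pi = pi * P, i.e.:
  pi_1 = 1/8*pi_1 + 1/8*pi_2 + 5/16*pi_3 + 1/2*pi_4 + 3/16*pi_5
  pi_2 = 1/8*pi_1 + 3/8*pi_2 + 1/4*pi_3 + 1/16*pi_4 + 1/16*pi_5
  pi_3 = 3/8*pi_1 + 3/16*pi_2 + 1/16*pi_3 + 1/8*pi_4 + 1/16*pi_5
  pi_4 = 1/4*pi_1 + 1/8*pi_2 + 5/16*pi_3 + 1/4*pi_4 + 1/8*pi_5
  pi_5 = 1/8*pi_1 + 3/16*pi_2 + 1/16*pi_3 + 1/16*pi_4 + 9/16*pi_5
with normalization: pi_1 + pi_2 + pi_3 + pi_4 + pi_5 = 1.

Using the first 4 balance equations plus normalization, the linear system A*pi = b is:
  [-7/8, 1/8, 5/16, 1/2, 3/16] . pi = 0
  [1/8, -5/8, 1/4, 1/16, 1/16] . pi = 0
  [3/8, 3/16, -15/16, 1/8, 1/16] . pi = 0
  [1/4, 1/8, 5/16, -3/4, 1/8] . pi = 0
  [1, 1, 1, 1, 1] . pi = 1

Solving yields:
  pi_1 = 3025/12047
  pi_2 = 1944/12047
  pi_3 = 2104/12047
  pi_4 = 372/1721
  pi_5 = 2370/12047

Verification (pi * P):
  3025/12047*1/8 + 1944/12047*1/8 + 2104/12047*5/16 + 372/1721*1/2 + 2370/12047*3/16 = 3025/12047 = pi_1  (ok)
  3025/12047*1/8 + 1944/12047*3/8 + 2104/12047*1/4 + 372/1721*1/16 + 2370/12047*1/16 = 1944/12047 = pi_2  (ok)
  3025/12047*3/8 + 1944/12047*3/16 + 2104/12047*1/16 + 372/1721*1/8 + 2370/12047*1/16 = 2104/12047 = pi_3  (ok)
  3025/12047*1/4 + 1944/12047*1/8 + 2104/12047*5/16 + 372/1721*1/4 + 2370/12047*1/8 = 372/1721 = pi_4  (ok)
  3025/12047*1/8 + 1944/12047*3/16 + 2104/12047*1/16 + 372/1721*1/16 + 2370/12047*9/16 = 2370/12047 = pi_5  (ok)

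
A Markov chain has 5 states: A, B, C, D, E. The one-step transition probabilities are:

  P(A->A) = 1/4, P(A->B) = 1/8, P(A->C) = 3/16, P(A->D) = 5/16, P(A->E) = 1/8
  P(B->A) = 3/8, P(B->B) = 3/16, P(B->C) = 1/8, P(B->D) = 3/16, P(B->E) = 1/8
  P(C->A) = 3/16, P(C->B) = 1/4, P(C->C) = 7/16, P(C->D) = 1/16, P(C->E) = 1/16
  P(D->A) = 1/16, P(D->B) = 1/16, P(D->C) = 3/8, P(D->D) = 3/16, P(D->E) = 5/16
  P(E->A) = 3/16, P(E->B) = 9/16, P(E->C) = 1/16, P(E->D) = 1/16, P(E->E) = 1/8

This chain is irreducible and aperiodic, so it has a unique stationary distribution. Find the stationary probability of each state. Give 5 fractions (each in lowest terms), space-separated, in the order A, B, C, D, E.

Answer: 2509/11300 2499/11300 14111/56500 1881/11300 1986/14125

Derivation:
The stationary distribution satisfies pi = pi * P, i.e.:
  pi_A = 1/4*pi_A + 3/8*pi_B + 3/16*pi_C + 1/16*pi_D + 3/16*pi_E
  pi_B = 1/8*pi_A + 3/16*pi_B + 1/4*pi_C + 1/16*pi_D + 9/16*pi_E
  pi_C = 3/16*pi_A + 1/8*pi_B + 7/16*pi_C + 3/8*pi_D + 1/16*pi_E
  pi_D = 5/16*pi_A + 3/16*pi_B + 1/16*pi_C + 3/16*pi_D + 1/16*pi_E
  pi_E = 1/8*pi_A + 1/8*pi_B + 1/16*pi_C + 5/16*pi_D + 1/8*pi_E
with normalization: pi_A + pi_B + pi_C + pi_D + pi_E = 1.

Using the first 4 balance equations plus normalization, the linear system A*pi = b is:
  [-3/4, 3/8, 3/16, 1/16, 3/16] . pi = 0
  [1/8, -13/16, 1/4, 1/16, 9/16] . pi = 0
  [3/16, 1/8, -9/16, 3/8, 1/16] . pi = 0
  [5/16, 3/16, 1/16, -13/16, 1/16] . pi = 0
  [1, 1, 1, 1, 1] . pi = 1

Solving yields:
  pi_A = 2509/11300
  pi_B = 2499/11300
  pi_C = 14111/56500
  pi_D = 1881/11300
  pi_E = 1986/14125

Verification (pi * P):
  2509/11300*1/4 + 2499/11300*3/8 + 14111/56500*3/16 + 1881/11300*1/16 + 1986/14125*3/16 = 2509/11300 = pi_A  (ok)
  2509/11300*1/8 + 2499/11300*3/16 + 14111/56500*1/4 + 1881/11300*1/16 + 1986/14125*9/16 = 2499/11300 = pi_B  (ok)
  2509/11300*3/16 + 2499/11300*1/8 + 14111/56500*7/16 + 1881/11300*3/8 + 1986/14125*1/16 = 14111/56500 = pi_C  (ok)
  2509/11300*5/16 + 2499/11300*3/16 + 14111/56500*1/16 + 1881/11300*3/16 + 1986/14125*1/16 = 1881/11300 = pi_D  (ok)
  2509/11300*1/8 + 2499/11300*1/8 + 14111/56500*1/16 + 1881/11300*5/16 + 1986/14125*1/8 = 1986/14125 = pi_E  (ok)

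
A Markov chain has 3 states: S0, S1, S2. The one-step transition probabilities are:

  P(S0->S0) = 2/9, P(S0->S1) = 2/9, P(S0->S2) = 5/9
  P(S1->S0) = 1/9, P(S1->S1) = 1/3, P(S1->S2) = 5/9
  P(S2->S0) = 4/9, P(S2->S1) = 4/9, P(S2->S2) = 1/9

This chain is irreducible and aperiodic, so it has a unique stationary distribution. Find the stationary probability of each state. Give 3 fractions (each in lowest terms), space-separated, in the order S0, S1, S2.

The stationary distribution satisfies pi = pi * P, i.e.:
  pi_S0 = 2/9*pi_S0 + 1/9*pi_S1 + 4/9*pi_S2
  pi_S1 = 2/9*pi_S0 + 1/3*pi_S1 + 4/9*pi_S2
  pi_S2 = 5/9*pi_S0 + 5/9*pi_S1 + 1/9*pi_S2
with normalization: pi_S0 + pi_S1 + pi_S2 = 1.

Using the first 2 balance equations plus normalization, the linear system A*pi = b is:
  [-7/9, 1/9, 4/9] . pi = 0
  [2/9, -2/3, 4/9] . pi = 0
  [1, 1, 1] . pi = 1

Solving yields:
  pi_S0 = 7/26
  pi_S1 = 9/26
  pi_S2 = 5/13

Verification (pi * P):
  7/26*2/9 + 9/26*1/9 + 5/13*4/9 = 7/26 = pi_S0  (ok)
  7/26*2/9 + 9/26*1/3 + 5/13*4/9 = 9/26 = pi_S1  (ok)
  7/26*5/9 + 9/26*5/9 + 5/13*1/9 = 5/13 = pi_S2  (ok)

Answer: 7/26 9/26 5/13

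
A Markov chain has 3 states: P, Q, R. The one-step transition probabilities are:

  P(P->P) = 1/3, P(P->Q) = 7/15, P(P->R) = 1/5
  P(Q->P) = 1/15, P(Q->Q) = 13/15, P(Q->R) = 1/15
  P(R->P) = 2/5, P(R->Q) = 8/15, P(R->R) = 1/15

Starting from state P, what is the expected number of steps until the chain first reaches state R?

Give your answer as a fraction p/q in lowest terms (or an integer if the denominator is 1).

Answer: 135/13

Derivation:
Let h_i = expected steps to first reach R from state i.
Boundary: h_R = 0.
First-step equations for the other states:
  h_P = 1 + 1/3*h_P + 7/15*h_Q + 1/5*h_R
  h_Q = 1 + 1/15*h_P + 13/15*h_Q + 1/15*h_R

Substituting h_R = 0 and rearranging gives the linear system (I - Q) h = 1:
  [2/3, -7/15] . (h_P, h_Q) = 1
  [-1/15, 2/15] . (h_P, h_Q) = 1

Solving yields:
  h_P = 135/13
  h_Q = 165/13

Starting state is P, so the expected hitting time is h_P = 135/13.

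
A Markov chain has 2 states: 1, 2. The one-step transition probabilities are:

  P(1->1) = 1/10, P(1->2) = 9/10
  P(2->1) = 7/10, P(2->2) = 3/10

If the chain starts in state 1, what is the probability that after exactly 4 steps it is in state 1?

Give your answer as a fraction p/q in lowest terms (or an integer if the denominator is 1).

Computing P^4 by repeated multiplication:
P^1 =
  1: [1/10, 9/10]
  2: [7/10, 3/10]
P^2 =
  1: [16/25, 9/25]
  2: [7/25, 18/25]
P^3 =
  1: [79/250, 171/250]
  2: [133/250, 117/250]
P^4 =
  1: [319/625, 306/625]
  2: [238/625, 387/625]

(P^4)[1 -> 1] = 319/625

Answer: 319/625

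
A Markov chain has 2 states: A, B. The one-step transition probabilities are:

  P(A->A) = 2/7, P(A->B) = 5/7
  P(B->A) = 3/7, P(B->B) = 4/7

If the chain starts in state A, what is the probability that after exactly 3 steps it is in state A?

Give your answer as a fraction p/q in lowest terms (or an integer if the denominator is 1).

Computing P^3 by repeated multiplication:
P^1 =
  A: [2/7, 5/7]
  B: [3/7, 4/7]
P^2 =
  A: [19/49, 30/49]
  B: [18/49, 31/49]
P^3 =
  A: [128/343, 215/343]
  B: [129/343, 214/343]

(P^3)[A -> A] = 128/343

Answer: 128/343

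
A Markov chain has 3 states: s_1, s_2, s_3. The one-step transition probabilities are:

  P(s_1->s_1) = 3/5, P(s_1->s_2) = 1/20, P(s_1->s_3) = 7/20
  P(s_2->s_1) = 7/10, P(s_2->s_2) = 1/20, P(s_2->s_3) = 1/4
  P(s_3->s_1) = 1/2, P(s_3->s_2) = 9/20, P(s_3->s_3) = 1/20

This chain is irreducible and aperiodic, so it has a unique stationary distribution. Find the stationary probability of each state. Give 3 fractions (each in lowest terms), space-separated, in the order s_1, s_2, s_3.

Answer: 79/134 41/268 69/268

Derivation:
The stationary distribution satisfies pi = pi * P, i.e.:
  pi_s_1 = 3/5*pi_s_1 + 7/10*pi_s_2 + 1/2*pi_s_3
  pi_s_2 = 1/20*pi_s_1 + 1/20*pi_s_2 + 9/20*pi_s_3
  pi_s_3 = 7/20*pi_s_1 + 1/4*pi_s_2 + 1/20*pi_s_3
with normalization: pi_s_1 + pi_s_2 + pi_s_3 = 1.

Using the first 2 balance equations plus normalization, the linear system A*pi = b is:
  [-2/5, 7/10, 1/2] . pi = 0
  [1/20, -19/20, 9/20] . pi = 0
  [1, 1, 1] . pi = 1

Solving yields:
  pi_s_1 = 79/134
  pi_s_2 = 41/268
  pi_s_3 = 69/268

Verification (pi * P):
  79/134*3/5 + 41/268*7/10 + 69/268*1/2 = 79/134 = pi_s_1  (ok)
  79/134*1/20 + 41/268*1/20 + 69/268*9/20 = 41/268 = pi_s_2  (ok)
  79/134*7/20 + 41/268*1/4 + 69/268*1/20 = 69/268 = pi_s_3  (ok)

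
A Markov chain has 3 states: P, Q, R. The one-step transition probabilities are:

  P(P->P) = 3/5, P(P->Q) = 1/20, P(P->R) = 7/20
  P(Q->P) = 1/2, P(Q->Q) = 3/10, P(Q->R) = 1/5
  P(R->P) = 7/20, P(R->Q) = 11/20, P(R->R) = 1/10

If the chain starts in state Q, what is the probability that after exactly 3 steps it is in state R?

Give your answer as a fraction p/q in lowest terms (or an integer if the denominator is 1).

Answer: 101/400

Derivation:
Computing P^3 by repeated multiplication:
P^1 =
  P: [3/5, 1/20, 7/20]
  Q: [1/2, 3/10, 1/5]
  R: [7/20, 11/20, 1/10]
P^2 =
  P: [203/400, 19/80, 51/200]
  Q: [13/25, 9/40, 51/200]
  R: [13/25, 19/80, 97/400]
P^3 =
  P: [41/80, 379/1600, 401/1600]
  Q: [411/800, 187/800, 101/400]
  R: [33/64, 369/1600, 203/800]

(P^3)[Q -> R] = 101/400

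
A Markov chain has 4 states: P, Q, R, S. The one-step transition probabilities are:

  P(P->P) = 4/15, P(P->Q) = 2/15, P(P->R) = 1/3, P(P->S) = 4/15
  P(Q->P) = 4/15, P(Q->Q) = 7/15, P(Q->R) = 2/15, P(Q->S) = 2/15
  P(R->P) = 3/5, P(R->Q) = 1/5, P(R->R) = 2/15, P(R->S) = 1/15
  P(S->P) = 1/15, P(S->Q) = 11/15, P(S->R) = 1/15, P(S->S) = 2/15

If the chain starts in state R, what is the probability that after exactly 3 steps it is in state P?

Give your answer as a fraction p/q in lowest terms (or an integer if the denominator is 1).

Answer: 1042/3375

Derivation:
Computing P^3 by repeated multiplication:
P^1 =
  P: [4/15, 2/15, 1/3, 4/15]
  Q: [4/15, 7/15, 2/15, 2/15]
  R: [3/5, 1/5, 2/15, 1/15]
  S: [1/15, 11/15, 1/15, 2/15]
P^2 =
  P: [73/225, 9/25, 38/225, 11/75]
  Q: [64/225, 17/45, 8/45, 4/25]
  R: [67/225, 56/225, 56/225, 46/225]
  S: [59/225, 104/225, 31/225, 31/225]
P^3 =
  P: [991/3375, 238/675, 212/1125, 62/375]
  Q: [992/3375, 413/1125, 202/1125, 538/3375]
  R: [1042/3375, 16/45, 121/675, 176/1125]
  S: [962/3375, 256/675, 596/3375, 179/1125]

(P^3)[R -> P] = 1042/3375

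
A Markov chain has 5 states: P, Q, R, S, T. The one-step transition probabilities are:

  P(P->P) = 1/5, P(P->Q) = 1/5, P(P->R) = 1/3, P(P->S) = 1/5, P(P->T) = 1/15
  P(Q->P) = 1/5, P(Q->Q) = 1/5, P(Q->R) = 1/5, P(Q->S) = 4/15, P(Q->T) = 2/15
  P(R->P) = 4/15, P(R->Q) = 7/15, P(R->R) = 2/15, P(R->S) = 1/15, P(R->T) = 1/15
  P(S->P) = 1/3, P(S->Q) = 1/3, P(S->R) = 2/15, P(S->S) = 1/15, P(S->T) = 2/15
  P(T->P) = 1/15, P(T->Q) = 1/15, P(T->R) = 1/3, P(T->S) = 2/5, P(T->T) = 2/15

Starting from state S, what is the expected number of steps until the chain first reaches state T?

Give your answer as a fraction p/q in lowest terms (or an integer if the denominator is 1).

Let h_i = expected steps to first reach T from state i.
Boundary: h_T = 0.
First-step equations for the other states:
  h_P = 1 + 1/5*h_P + 1/5*h_Q + 1/3*h_R + 1/5*h_S + 1/15*h_T
  h_Q = 1 + 1/5*h_P + 1/5*h_Q + 1/5*h_R + 4/15*h_S + 2/15*h_T
  h_R = 1 + 4/15*h_P + 7/15*h_Q + 2/15*h_R + 1/15*h_S + 1/15*h_T
  h_S = 1 + 1/3*h_P + 1/3*h_Q + 2/15*h_R + 1/15*h_S + 2/15*h_T

Substituting h_T = 0 and rearranging gives the linear system (I - Q) h = 1:
  [4/5, -1/5, -1/3, -1/5] . (h_P, h_Q, h_R, h_S) = 1
  [-1/5, 4/5, -1/5, -4/15] . (h_P, h_Q, h_R, h_S) = 1
  [-4/15, -7/15, 13/15, -1/15] . (h_P, h_Q, h_R, h_S) = 1
  [-1/3, -1/3, -2/15, 14/15] . (h_P, h_Q, h_R, h_S) = 1

Solving yields:
  h_P = 11510/1111
  h_Q = 10705/1111
  h_R = 11415/1111
  h_S = 10755/1111

Starting state is S, so the expected hitting time is h_S = 10755/1111.

Answer: 10755/1111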